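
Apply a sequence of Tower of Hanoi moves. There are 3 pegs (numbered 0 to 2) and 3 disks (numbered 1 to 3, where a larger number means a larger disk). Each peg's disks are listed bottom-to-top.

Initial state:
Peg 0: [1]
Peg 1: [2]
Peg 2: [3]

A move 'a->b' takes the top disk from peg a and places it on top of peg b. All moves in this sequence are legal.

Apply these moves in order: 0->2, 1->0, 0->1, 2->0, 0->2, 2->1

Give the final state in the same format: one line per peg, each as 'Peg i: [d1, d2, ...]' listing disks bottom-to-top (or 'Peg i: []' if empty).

Answer: Peg 0: []
Peg 1: [2, 1]
Peg 2: [3]

Derivation:
After move 1 (0->2):
Peg 0: []
Peg 1: [2]
Peg 2: [3, 1]

After move 2 (1->0):
Peg 0: [2]
Peg 1: []
Peg 2: [3, 1]

After move 3 (0->1):
Peg 0: []
Peg 1: [2]
Peg 2: [3, 1]

After move 4 (2->0):
Peg 0: [1]
Peg 1: [2]
Peg 2: [3]

After move 5 (0->2):
Peg 0: []
Peg 1: [2]
Peg 2: [3, 1]

After move 6 (2->1):
Peg 0: []
Peg 1: [2, 1]
Peg 2: [3]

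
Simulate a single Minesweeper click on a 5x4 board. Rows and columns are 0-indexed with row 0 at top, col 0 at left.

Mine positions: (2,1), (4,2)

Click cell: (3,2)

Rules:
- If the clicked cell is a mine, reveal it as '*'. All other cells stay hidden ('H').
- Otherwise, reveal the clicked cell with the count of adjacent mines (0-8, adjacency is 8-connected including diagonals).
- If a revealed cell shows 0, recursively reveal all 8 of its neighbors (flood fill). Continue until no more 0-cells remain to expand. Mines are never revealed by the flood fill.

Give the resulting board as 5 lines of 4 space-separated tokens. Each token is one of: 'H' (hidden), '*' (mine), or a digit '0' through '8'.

H H H H
H H H H
H H H H
H H 2 H
H H H H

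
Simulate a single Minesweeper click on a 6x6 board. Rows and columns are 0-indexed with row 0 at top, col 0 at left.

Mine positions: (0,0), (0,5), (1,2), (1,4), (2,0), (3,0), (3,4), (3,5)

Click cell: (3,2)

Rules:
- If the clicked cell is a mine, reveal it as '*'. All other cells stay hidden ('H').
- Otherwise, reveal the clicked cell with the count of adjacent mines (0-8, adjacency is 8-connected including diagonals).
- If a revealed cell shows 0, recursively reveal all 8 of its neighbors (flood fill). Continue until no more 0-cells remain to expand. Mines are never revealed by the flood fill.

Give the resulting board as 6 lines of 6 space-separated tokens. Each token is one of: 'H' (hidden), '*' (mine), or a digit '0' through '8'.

H H H H H H
H H H H H H
H 3 1 3 H H
H 2 0 1 H H
1 1 0 1 2 2
0 0 0 0 0 0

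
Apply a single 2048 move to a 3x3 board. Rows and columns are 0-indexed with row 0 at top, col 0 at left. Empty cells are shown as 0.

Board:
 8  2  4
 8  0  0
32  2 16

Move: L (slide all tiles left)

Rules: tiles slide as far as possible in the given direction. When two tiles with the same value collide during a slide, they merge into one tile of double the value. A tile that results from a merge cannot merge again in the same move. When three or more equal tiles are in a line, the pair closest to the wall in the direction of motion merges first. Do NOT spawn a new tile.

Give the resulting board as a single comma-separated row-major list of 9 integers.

Answer: 8, 2, 4, 8, 0, 0, 32, 2, 16

Derivation:
Slide left:
row 0: [8, 2, 4] -> [8, 2, 4]
row 1: [8, 0, 0] -> [8, 0, 0]
row 2: [32, 2, 16] -> [32, 2, 16]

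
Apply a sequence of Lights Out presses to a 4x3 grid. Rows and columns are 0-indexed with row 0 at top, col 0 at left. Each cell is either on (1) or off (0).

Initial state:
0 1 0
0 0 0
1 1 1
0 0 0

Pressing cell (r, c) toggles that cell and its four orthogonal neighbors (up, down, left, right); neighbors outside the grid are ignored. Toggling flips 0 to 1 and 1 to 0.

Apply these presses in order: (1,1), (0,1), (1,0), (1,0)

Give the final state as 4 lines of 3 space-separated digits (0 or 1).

Answer: 1 1 1
1 0 1
1 0 1
0 0 0

Derivation:
After press 1 at (1,1):
0 0 0
1 1 1
1 0 1
0 0 0

After press 2 at (0,1):
1 1 1
1 0 1
1 0 1
0 0 0

After press 3 at (1,0):
0 1 1
0 1 1
0 0 1
0 0 0

After press 4 at (1,0):
1 1 1
1 0 1
1 0 1
0 0 0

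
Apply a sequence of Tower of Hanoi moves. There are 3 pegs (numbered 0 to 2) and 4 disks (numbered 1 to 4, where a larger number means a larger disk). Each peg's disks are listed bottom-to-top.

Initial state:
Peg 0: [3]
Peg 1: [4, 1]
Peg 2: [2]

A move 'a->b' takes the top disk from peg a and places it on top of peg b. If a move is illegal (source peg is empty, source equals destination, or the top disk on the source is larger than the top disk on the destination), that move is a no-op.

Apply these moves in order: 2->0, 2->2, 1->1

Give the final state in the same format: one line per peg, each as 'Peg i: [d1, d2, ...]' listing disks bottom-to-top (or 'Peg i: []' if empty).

Answer: Peg 0: [3, 2]
Peg 1: [4, 1]
Peg 2: []

Derivation:
After move 1 (2->0):
Peg 0: [3, 2]
Peg 1: [4, 1]
Peg 2: []

After move 2 (2->2):
Peg 0: [3, 2]
Peg 1: [4, 1]
Peg 2: []

After move 3 (1->1):
Peg 0: [3, 2]
Peg 1: [4, 1]
Peg 2: []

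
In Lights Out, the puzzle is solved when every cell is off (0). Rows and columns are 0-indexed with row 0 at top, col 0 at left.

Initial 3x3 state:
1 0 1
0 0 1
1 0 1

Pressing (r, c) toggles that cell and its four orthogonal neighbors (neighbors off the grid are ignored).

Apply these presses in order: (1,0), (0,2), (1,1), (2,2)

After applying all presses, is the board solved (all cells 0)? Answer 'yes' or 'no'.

After press 1 at (1,0):
0 0 1
1 1 1
0 0 1

After press 2 at (0,2):
0 1 0
1 1 0
0 0 1

After press 3 at (1,1):
0 0 0
0 0 1
0 1 1

After press 4 at (2,2):
0 0 0
0 0 0
0 0 0

Lights still on: 0

Answer: yes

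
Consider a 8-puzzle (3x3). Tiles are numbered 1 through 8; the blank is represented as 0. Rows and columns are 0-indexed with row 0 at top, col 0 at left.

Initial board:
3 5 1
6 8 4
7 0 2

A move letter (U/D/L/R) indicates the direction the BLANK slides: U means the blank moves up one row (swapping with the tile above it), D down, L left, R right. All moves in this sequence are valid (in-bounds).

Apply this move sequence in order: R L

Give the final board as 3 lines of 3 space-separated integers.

After move 1 (R):
3 5 1
6 8 4
7 2 0

After move 2 (L):
3 5 1
6 8 4
7 0 2

Answer: 3 5 1
6 8 4
7 0 2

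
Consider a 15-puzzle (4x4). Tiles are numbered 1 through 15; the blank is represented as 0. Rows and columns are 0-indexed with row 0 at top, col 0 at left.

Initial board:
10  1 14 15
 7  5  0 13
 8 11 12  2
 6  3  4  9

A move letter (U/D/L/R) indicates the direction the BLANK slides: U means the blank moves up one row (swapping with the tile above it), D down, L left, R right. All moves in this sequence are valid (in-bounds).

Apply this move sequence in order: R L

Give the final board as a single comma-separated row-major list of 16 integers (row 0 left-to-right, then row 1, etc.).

After move 1 (R):
10  1 14 15
 7  5 13  0
 8 11 12  2
 6  3  4  9

After move 2 (L):
10  1 14 15
 7  5  0 13
 8 11 12  2
 6  3  4  9

Answer: 10, 1, 14, 15, 7, 5, 0, 13, 8, 11, 12, 2, 6, 3, 4, 9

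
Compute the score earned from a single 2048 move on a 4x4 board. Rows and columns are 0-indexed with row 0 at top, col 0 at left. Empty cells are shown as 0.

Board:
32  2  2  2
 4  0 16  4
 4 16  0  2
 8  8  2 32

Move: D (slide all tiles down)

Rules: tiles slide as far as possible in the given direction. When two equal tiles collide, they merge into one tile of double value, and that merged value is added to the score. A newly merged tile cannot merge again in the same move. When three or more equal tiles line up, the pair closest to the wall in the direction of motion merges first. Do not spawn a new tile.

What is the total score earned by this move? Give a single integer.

Answer: 8

Derivation:
Slide down:
col 0: [32, 4, 4, 8] -> [0, 32, 8, 8]  score +8 (running 8)
col 1: [2, 0, 16, 8] -> [0, 2, 16, 8]  score +0 (running 8)
col 2: [2, 16, 0, 2] -> [0, 2, 16, 2]  score +0 (running 8)
col 3: [2, 4, 2, 32] -> [2, 4, 2, 32]  score +0 (running 8)
Board after move:
 0  0  0  2
32  2  2  4
 8 16 16  2
 8  8  2 32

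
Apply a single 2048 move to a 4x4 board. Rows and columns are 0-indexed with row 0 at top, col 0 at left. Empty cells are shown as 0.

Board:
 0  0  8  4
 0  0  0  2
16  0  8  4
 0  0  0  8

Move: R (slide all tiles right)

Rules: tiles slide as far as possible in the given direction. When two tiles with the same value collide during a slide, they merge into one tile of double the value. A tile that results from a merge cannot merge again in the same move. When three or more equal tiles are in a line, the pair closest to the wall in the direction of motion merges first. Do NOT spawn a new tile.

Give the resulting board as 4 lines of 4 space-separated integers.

Slide right:
row 0: [0, 0, 8, 4] -> [0, 0, 8, 4]
row 1: [0, 0, 0, 2] -> [0, 0, 0, 2]
row 2: [16, 0, 8, 4] -> [0, 16, 8, 4]
row 3: [0, 0, 0, 8] -> [0, 0, 0, 8]

Answer:  0  0  8  4
 0  0  0  2
 0 16  8  4
 0  0  0  8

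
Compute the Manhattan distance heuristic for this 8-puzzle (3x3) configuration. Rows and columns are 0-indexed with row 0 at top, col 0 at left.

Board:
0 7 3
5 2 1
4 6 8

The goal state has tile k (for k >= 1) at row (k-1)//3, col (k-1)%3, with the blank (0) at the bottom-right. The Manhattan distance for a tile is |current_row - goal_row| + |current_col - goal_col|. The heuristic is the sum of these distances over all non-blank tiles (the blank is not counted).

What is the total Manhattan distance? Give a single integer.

Answer: 12

Derivation:
Tile 7: at (0,1), goal (2,0), distance |0-2|+|1-0| = 3
Tile 3: at (0,2), goal (0,2), distance |0-0|+|2-2| = 0
Tile 5: at (1,0), goal (1,1), distance |1-1|+|0-1| = 1
Tile 2: at (1,1), goal (0,1), distance |1-0|+|1-1| = 1
Tile 1: at (1,2), goal (0,0), distance |1-0|+|2-0| = 3
Tile 4: at (2,0), goal (1,0), distance |2-1|+|0-0| = 1
Tile 6: at (2,1), goal (1,2), distance |2-1|+|1-2| = 2
Tile 8: at (2,2), goal (2,1), distance |2-2|+|2-1| = 1
Sum: 3 + 0 + 1 + 1 + 3 + 1 + 2 + 1 = 12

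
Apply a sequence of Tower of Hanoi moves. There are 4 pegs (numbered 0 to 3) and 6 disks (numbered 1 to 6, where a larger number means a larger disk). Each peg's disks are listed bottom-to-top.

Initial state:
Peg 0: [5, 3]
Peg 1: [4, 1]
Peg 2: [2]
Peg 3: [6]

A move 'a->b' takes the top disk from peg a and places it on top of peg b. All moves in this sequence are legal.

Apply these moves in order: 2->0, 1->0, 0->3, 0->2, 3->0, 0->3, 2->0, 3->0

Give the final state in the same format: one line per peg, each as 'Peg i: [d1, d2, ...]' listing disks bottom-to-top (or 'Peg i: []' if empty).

After move 1 (2->0):
Peg 0: [5, 3, 2]
Peg 1: [4, 1]
Peg 2: []
Peg 3: [6]

After move 2 (1->0):
Peg 0: [5, 3, 2, 1]
Peg 1: [4]
Peg 2: []
Peg 3: [6]

After move 3 (0->3):
Peg 0: [5, 3, 2]
Peg 1: [4]
Peg 2: []
Peg 3: [6, 1]

After move 4 (0->2):
Peg 0: [5, 3]
Peg 1: [4]
Peg 2: [2]
Peg 3: [6, 1]

After move 5 (3->0):
Peg 0: [5, 3, 1]
Peg 1: [4]
Peg 2: [2]
Peg 3: [6]

After move 6 (0->3):
Peg 0: [5, 3]
Peg 1: [4]
Peg 2: [2]
Peg 3: [6, 1]

After move 7 (2->0):
Peg 0: [5, 3, 2]
Peg 1: [4]
Peg 2: []
Peg 3: [6, 1]

After move 8 (3->0):
Peg 0: [5, 3, 2, 1]
Peg 1: [4]
Peg 2: []
Peg 3: [6]

Answer: Peg 0: [5, 3, 2, 1]
Peg 1: [4]
Peg 2: []
Peg 3: [6]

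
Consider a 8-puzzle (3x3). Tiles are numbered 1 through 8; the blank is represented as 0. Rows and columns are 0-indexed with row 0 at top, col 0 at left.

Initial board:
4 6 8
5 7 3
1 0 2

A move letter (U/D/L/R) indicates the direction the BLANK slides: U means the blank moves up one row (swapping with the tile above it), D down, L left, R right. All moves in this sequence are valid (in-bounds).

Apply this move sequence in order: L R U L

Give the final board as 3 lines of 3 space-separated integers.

After move 1 (L):
4 6 8
5 7 3
0 1 2

After move 2 (R):
4 6 8
5 7 3
1 0 2

After move 3 (U):
4 6 8
5 0 3
1 7 2

After move 4 (L):
4 6 8
0 5 3
1 7 2

Answer: 4 6 8
0 5 3
1 7 2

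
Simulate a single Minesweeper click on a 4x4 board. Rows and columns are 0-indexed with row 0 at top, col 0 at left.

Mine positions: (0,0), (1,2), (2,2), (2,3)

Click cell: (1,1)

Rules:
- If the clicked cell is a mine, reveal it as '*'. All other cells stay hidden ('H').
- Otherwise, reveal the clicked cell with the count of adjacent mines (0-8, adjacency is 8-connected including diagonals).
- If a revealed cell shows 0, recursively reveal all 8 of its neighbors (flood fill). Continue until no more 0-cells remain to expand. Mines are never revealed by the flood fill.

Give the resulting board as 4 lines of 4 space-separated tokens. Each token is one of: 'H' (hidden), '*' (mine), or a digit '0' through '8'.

H H H H
H 3 H H
H H H H
H H H H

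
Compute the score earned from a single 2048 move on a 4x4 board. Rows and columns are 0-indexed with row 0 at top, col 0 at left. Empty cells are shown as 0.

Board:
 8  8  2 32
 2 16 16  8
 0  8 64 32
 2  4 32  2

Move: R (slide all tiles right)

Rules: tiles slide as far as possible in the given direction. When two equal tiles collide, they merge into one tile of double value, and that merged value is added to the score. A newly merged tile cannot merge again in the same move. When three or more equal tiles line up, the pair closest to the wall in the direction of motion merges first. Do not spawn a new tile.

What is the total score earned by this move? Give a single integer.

Answer: 48

Derivation:
Slide right:
row 0: [8, 8, 2, 32] -> [0, 16, 2, 32]  score +16 (running 16)
row 1: [2, 16, 16, 8] -> [0, 2, 32, 8]  score +32 (running 48)
row 2: [0, 8, 64, 32] -> [0, 8, 64, 32]  score +0 (running 48)
row 3: [2, 4, 32, 2] -> [2, 4, 32, 2]  score +0 (running 48)
Board after move:
 0 16  2 32
 0  2 32  8
 0  8 64 32
 2  4 32  2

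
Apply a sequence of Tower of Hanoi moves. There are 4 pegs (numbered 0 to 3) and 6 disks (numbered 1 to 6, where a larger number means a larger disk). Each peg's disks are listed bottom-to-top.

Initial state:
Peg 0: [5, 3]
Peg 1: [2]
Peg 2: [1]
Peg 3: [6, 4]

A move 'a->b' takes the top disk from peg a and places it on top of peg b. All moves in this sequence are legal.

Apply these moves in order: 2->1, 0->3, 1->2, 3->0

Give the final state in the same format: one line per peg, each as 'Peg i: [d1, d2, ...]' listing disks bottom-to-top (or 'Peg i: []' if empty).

Answer: Peg 0: [5, 3]
Peg 1: [2]
Peg 2: [1]
Peg 3: [6, 4]

Derivation:
After move 1 (2->1):
Peg 0: [5, 3]
Peg 1: [2, 1]
Peg 2: []
Peg 3: [6, 4]

After move 2 (0->3):
Peg 0: [5]
Peg 1: [2, 1]
Peg 2: []
Peg 3: [6, 4, 3]

After move 3 (1->2):
Peg 0: [5]
Peg 1: [2]
Peg 2: [1]
Peg 3: [6, 4, 3]

After move 4 (3->0):
Peg 0: [5, 3]
Peg 1: [2]
Peg 2: [1]
Peg 3: [6, 4]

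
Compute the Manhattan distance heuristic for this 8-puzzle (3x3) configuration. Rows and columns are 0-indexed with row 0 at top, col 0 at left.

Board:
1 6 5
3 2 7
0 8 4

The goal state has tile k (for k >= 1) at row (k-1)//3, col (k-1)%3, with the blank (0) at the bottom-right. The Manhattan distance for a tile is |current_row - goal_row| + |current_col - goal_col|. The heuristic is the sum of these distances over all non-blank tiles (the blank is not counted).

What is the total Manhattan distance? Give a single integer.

Answer: 14

Derivation:
Tile 1: (0,0)->(0,0) = 0
Tile 6: (0,1)->(1,2) = 2
Tile 5: (0,2)->(1,1) = 2
Tile 3: (1,0)->(0,2) = 3
Tile 2: (1,1)->(0,1) = 1
Tile 7: (1,2)->(2,0) = 3
Tile 8: (2,1)->(2,1) = 0
Tile 4: (2,2)->(1,0) = 3
Sum: 0 + 2 + 2 + 3 + 1 + 3 + 0 + 3 = 14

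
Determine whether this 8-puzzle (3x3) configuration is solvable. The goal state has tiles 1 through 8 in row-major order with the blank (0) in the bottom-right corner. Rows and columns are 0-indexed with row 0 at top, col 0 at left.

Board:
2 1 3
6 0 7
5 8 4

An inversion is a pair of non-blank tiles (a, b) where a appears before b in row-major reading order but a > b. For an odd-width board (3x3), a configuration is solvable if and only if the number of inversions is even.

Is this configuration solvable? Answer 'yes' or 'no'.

Inversions (pairs i<j in row-major order where tile[i] > tile[j] > 0): 7
7 is odd, so the puzzle is not solvable.

Answer: no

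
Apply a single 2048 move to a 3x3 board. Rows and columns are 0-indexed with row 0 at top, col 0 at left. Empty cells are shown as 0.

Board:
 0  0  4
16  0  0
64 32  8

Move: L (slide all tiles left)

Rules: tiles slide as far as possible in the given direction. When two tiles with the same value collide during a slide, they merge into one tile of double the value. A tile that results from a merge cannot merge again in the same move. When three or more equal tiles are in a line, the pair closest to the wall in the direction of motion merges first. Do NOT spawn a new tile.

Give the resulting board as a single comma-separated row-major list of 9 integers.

Answer: 4, 0, 0, 16, 0, 0, 64, 32, 8

Derivation:
Slide left:
row 0: [0, 0, 4] -> [4, 0, 0]
row 1: [16, 0, 0] -> [16, 0, 0]
row 2: [64, 32, 8] -> [64, 32, 8]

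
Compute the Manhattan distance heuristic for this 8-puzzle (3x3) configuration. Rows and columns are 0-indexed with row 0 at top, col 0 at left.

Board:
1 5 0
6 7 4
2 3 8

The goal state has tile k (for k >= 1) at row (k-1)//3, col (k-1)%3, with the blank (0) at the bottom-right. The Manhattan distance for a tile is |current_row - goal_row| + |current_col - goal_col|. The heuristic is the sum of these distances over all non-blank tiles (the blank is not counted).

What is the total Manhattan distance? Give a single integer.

Tile 1: (0,0)->(0,0) = 0
Tile 5: (0,1)->(1,1) = 1
Tile 6: (1,0)->(1,2) = 2
Tile 7: (1,1)->(2,0) = 2
Tile 4: (1,2)->(1,0) = 2
Tile 2: (2,0)->(0,1) = 3
Tile 3: (2,1)->(0,2) = 3
Tile 8: (2,2)->(2,1) = 1
Sum: 0 + 1 + 2 + 2 + 2 + 3 + 3 + 1 = 14

Answer: 14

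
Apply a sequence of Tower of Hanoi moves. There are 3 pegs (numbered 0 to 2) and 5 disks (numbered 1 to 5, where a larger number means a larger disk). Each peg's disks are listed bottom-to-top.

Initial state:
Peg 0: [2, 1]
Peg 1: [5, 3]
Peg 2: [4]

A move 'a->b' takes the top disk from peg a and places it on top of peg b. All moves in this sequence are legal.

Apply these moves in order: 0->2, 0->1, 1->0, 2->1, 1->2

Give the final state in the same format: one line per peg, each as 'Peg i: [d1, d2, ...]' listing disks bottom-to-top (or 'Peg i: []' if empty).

After move 1 (0->2):
Peg 0: [2]
Peg 1: [5, 3]
Peg 2: [4, 1]

After move 2 (0->1):
Peg 0: []
Peg 1: [5, 3, 2]
Peg 2: [4, 1]

After move 3 (1->0):
Peg 0: [2]
Peg 1: [5, 3]
Peg 2: [4, 1]

After move 4 (2->1):
Peg 0: [2]
Peg 1: [5, 3, 1]
Peg 2: [4]

After move 5 (1->2):
Peg 0: [2]
Peg 1: [5, 3]
Peg 2: [4, 1]

Answer: Peg 0: [2]
Peg 1: [5, 3]
Peg 2: [4, 1]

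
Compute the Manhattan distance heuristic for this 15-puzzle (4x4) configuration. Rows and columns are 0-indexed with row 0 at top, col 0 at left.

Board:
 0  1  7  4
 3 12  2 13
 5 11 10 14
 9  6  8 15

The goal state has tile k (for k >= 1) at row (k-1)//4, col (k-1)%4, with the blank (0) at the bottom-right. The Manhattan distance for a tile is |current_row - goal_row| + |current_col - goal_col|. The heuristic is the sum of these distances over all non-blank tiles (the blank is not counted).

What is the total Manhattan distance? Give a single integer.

Answer: 28

Derivation:
Tile 1: at (0,1), goal (0,0), distance |0-0|+|1-0| = 1
Tile 7: at (0,2), goal (1,2), distance |0-1|+|2-2| = 1
Tile 4: at (0,3), goal (0,3), distance |0-0|+|3-3| = 0
Tile 3: at (1,0), goal (0,2), distance |1-0|+|0-2| = 3
Tile 12: at (1,1), goal (2,3), distance |1-2|+|1-3| = 3
Tile 2: at (1,2), goal (0,1), distance |1-0|+|2-1| = 2
Tile 13: at (1,3), goal (3,0), distance |1-3|+|3-0| = 5
Tile 5: at (2,0), goal (1,0), distance |2-1|+|0-0| = 1
Tile 11: at (2,1), goal (2,2), distance |2-2|+|1-2| = 1
Tile 10: at (2,2), goal (2,1), distance |2-2|+|2-1| = 1
Tile 14: at (2,3), goal (3,1), distance |2-3|+|3-1| = 3
Tile 9: at (3,0), goal (2,0), distance |3-2|+|0-0| = 1
Tile 6: at (3,1), goal (1,1), distance |3-1|+|1-1| = 2
Tile 8: at (3,2), goal (1,3), distance |3-1|+|2-3| = 3
Tile 15: at (3,3), goal (3,2), distance |3-3|+|3-2| = 1
Sum: 1 + 1 + 0 + 3 + 3 + 2 + 5 + 1 + 1 + 1 + 3 + 1 + 2 + 3 + 1 = 28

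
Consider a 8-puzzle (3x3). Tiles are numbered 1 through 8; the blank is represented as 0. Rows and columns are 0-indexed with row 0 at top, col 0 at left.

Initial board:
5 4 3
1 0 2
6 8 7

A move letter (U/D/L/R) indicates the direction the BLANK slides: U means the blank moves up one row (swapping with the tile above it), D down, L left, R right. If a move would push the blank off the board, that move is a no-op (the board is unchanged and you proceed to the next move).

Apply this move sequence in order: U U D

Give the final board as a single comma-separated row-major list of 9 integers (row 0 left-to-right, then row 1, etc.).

After move 1 (U):
5 0 3
1 4 2
6 8 7

After move 2 (U):
5 0 3
1 4 2
6 8 7

After move 3 (D):
5 4 3
1 0 2
6 8 7

Answer: 5, 4, 3, 1, 0, 2, 6, 8, 7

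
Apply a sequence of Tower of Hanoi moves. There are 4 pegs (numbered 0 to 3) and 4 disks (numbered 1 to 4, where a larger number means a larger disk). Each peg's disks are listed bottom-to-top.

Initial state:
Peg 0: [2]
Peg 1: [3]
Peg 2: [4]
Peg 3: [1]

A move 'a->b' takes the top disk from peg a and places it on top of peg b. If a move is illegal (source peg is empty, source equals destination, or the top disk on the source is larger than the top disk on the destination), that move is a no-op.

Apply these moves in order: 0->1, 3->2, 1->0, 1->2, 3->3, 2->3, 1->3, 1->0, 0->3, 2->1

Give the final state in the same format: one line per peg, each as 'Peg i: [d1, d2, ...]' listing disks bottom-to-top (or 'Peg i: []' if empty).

After move 1 (0->1):
Peg 0: []
Peg 1: [3, 2]
Peg 2: [4]
Peg 3: [1]

After move 2 (3->2):
Peg 0: []
Peg 1: [3, 2]
Peg 2: [4, 1]
Peg 3: []

After move 3 (1->0):
Peg 0: [2]
Peg 1: [3]
Peg 2: [4, 1]
Peg 3: []

After move 4 (1->2):
Peg 0: [2]
Peg 1: [3]
Peg 2: [4, 1]
Peg 3: []

After move 5 (3->3):
Peg 0: [2]
Peg 1: [3]
Peg 2: [4, 1]
Peg 3: []

After move 6 (2->3):
Peg 0: [2]
Peg 1: [3]
Peg 2: [4]
Peg 3: [1]

After move 7 (1->3):
Peg 0: [2]
Peg 1: [3]
Peg 2: [4]
Peg 3: [1]

After move 8 (1->0):
Peg 0: [2]
Peg 1: [3]
Peg 2: [4]
Peg 3: [1]

After move 9 (0->3):
Peg 0: [2]
Peg 1: [3]
Peg 2: [4]
Peg 3: [1]

After move 10 (2->1):
Peg 0: [2]
Peg 1: [3]
Peg 2: [4]
Peg 3: [1]

Answer: Peg 0: [2]
Peg 1: [3]
Peg 2: [4]
Peg 3: [1]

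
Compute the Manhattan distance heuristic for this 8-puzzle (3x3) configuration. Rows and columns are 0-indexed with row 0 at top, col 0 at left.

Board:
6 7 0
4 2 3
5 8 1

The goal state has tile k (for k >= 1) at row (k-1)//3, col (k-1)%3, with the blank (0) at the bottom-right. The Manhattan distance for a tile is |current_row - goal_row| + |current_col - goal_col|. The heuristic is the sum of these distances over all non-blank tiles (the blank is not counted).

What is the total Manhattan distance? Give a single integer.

Tile 6: (0,0)->(1,2) = 3
Tile 7: (0,1)->(2,0) = 3
Tile 4: (1,0)->(1,0) = 0
Tile 2: (1,1)->(0,1) = 1
Tile 3: (1,2)->(0,2) = 1
Tile 5: (2,0)->(1,1) = 2
Tile 8: (2,1)->(2,1) = 0
Tile 1: (2,2)->(0,0) = 4
Sum: 3 + 3 + 0 + 1 + 1 + 2 + 0 + 4 = 14

Answer: 14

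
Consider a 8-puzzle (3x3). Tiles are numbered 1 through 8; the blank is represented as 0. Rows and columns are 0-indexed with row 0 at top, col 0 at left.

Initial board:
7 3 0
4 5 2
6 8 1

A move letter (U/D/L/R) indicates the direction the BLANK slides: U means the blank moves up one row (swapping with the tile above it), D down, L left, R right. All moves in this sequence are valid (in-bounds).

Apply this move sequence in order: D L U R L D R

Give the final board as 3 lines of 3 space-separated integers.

Answer: 7 3 2
4 5 0
6 8 1

Derivation:
After move 1 (D):
7 3 2
4 5 0
6 8 1

After move 2 (L):
7 3 2
4 0 5
6 8 1

After move 3 (U):
7 0 2
4 3 5
6 8 1

After move 4 (R):
7 2 0
4 3 5
6 8 1

After move 5 (L):
7 0 2
4 3 5
6 8 1

After move 6 (D):
7 3 2
4 0 5
6 8 1

After move 7 (R):
7 3 2
4 5 0
6 8 1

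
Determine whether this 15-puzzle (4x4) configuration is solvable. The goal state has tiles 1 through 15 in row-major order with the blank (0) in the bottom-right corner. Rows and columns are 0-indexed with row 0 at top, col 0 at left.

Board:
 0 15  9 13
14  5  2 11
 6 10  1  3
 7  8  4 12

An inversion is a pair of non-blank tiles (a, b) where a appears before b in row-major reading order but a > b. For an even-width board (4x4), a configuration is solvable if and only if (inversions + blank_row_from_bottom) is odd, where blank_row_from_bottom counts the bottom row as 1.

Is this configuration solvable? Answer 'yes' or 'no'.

Answer: no

Derivation:
Inversions: 66
Blank is in row 0 (0-indexed from top), which is row 4 counting from the bottom (bottom = 1).
66 + 4 = 70, which is even, so the puzzle is not solvable.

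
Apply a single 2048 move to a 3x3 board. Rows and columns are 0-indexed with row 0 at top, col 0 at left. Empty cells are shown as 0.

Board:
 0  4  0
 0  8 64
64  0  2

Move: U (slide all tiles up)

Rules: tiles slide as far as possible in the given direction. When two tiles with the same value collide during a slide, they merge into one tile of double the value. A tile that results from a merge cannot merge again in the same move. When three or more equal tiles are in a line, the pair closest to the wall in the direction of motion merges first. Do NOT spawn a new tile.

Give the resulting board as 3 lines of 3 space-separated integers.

Answer: 64  4 64
 0  8  2
 0  0  0

Derivation:
Slide up:
col 0: [0, 0, 64] -> [64, 0, 0]
col 1: [4, 8, 0] -> [4, 8, 0]
col 2: [0, 64, 2] -> [64, 2, 0]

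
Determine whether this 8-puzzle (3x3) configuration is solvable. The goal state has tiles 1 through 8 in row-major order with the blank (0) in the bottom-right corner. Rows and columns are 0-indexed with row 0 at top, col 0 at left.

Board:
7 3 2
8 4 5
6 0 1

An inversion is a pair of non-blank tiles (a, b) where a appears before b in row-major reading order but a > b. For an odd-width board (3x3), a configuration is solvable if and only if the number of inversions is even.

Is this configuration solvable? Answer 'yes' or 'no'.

Answer: yes

Derivation:
Inversions (pairs i<j in row-major order where tile[i] > tile[j] > 0): 16
16 is even, so the puzzle is solvable.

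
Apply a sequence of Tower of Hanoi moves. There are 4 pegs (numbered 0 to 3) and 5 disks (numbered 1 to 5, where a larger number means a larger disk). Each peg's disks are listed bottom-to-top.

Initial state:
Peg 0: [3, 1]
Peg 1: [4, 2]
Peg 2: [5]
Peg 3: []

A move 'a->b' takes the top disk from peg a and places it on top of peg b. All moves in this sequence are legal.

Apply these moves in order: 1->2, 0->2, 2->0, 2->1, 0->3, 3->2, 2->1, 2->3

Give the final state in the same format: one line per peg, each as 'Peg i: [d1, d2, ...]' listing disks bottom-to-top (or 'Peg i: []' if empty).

Answer: Peg 0: [3]
Peg 1: [4, 2, 1]
Peg 2: []
Peg 3: [5]

Derivation:
After move 1 (1->2):
Peg 0: [3, 1]
Peg 1: [4]
Peg 2: [5, 2]
Peg 3: []

After move 2 (0->2):
Peg 0: [3]
Peg 1: [4]
Peg 2: [5, 2, 1]
Peg 3: []

After move 3 (2->0):
Peg 0: [3, 1]
Peg 1: [4]
Peg 2: [5, 2]
Peg 3: []

After move 4 (2->1):
Peg 0: [3, 1]
Peg 1: [4, 2]
Peg 2: [5]
Peg 3: []

After move 5 (0->3):
Peg 0: [3]
Peg 1: [4, 2]
Peg 2: [5]
Peg 3: [1]

After move 6 (3->2):
Peg 0: [3]
Peg 1: [4, 2]
Peg 2: [5, 1]
Peg 3: []

After move 7 (2->1):
Peg 0: [3]
Peg 1: [4, 2, 1]
Peg 2: [5]
Peg 3: []

After move 8 (2->3):
Peg 0: [3]
Peg 1: [4, 2, 1]
Peg 2: []
Peg 3: [5]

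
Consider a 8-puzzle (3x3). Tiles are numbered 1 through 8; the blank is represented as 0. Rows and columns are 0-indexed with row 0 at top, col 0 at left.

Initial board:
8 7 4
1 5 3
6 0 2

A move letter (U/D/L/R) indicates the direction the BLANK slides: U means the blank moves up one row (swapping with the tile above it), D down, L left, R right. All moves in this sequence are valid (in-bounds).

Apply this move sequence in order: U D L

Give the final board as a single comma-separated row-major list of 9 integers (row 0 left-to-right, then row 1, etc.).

Answer: 8, 7, 4, 1, 5, 3, 0, 6, 2

Derivation:
After move 1 (U):
8 7 4
1 0 3
6 5 2

After move 2 (D):
8 7 4
1 5 3
6 0 2

After move 3 (L):
8 7 4
1 5 3
0 6 2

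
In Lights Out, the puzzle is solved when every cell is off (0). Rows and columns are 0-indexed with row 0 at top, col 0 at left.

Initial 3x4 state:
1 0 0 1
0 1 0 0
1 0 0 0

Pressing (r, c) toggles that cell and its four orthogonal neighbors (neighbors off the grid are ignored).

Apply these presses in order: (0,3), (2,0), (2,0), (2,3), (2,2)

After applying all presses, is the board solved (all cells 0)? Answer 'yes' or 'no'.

After press 1 at (0,3):
1 0 1 0
0 1 0 1
1 0 0 0

After press 2 at (2,0):
1 0 1 0
1 1 0 1
0 1 0 0

After press 3 at (2,0):
1 0 1 0
0 1 0 1
1 0 0 0

After press 4 at (2,3):
1 0 1 0
0 1 0 0
1 0 1 1

After press 5 at (2,2):
1 0 1 0
0 1 1 0
1 1 0 0

Lights still on: 6

Answer: no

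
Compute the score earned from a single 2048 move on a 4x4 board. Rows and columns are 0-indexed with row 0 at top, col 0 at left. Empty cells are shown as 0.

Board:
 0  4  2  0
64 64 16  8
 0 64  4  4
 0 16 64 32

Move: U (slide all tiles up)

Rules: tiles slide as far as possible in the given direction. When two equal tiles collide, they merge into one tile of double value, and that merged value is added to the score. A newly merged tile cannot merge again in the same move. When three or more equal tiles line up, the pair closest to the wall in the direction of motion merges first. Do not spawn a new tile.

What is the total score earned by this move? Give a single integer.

Slide up:
col 0: [0, 64, 0, 0] -> [64, 0, 0, 0]  score +0 (running 0)
col 1: [4, 64, 64, 16] -> [4, 128, 16, 0]  score +128 (running 128)
col 2: [2, 16, 4, 64] -> [2, 16, 4, 64]  score +0 (running 128)
col 3: [0, 8, 4, 32] -> [8, 4, 32, 0]  score +0 (running 128)
Board after move:
 64   4   2   8
  0 128  16   4
  0  16   4  32
  0   0  64   0

Answer: 128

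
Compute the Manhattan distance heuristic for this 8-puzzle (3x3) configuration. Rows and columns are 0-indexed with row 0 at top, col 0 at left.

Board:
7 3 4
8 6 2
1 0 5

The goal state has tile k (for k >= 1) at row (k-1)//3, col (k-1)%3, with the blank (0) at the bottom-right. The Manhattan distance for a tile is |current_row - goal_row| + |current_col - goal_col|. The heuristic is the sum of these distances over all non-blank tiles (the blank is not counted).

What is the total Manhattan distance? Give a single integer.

Tile 7: (0,0)->(2,0) = 2
Tile 3: (0,1)->(0,2) = 1
Tile 4: (0,2)->(1,0) = 3
Tile 8: (1,0)->(2,1) = 2
Tile 6: (1,1)->(1,2) = 1
Tile 2: (1,2)->(0,1) = 2
Tile 1: (2,0)->(0,0) = 2
Tile 5: (2,2)->(1,1) = 2
Sum: 2 + 1 + 3 + 2 + 1 + 2 + 2 + 2 = 15

Answer: 15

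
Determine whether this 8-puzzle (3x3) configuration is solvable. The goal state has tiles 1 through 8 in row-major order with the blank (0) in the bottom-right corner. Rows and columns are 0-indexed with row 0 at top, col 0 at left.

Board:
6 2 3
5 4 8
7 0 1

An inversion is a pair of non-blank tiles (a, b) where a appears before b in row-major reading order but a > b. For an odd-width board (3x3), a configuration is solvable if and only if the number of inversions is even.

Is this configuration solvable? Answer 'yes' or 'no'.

Answer: no

Derivation:
Inversions (pairs i<j in row-major order where tile[i] > tile[j] > 0): 13
13 is odd, so the puzzle is not solvable.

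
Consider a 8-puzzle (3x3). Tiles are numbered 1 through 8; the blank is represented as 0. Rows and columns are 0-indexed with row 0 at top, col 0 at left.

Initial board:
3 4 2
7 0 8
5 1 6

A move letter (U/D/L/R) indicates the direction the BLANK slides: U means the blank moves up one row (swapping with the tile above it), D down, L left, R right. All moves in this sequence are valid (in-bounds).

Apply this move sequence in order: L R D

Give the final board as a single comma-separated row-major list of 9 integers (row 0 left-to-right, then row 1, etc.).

After move 1 (L):
3 4 2
0 7 8
5 1 6

After move 2 (R):
3 4 2
7 0 8
5 1 6

After move 3 (D):
3 4 2
7 1 8
5 0 6

Answer: 3, 4, 2, 7, 1, 8, 5, 0, 6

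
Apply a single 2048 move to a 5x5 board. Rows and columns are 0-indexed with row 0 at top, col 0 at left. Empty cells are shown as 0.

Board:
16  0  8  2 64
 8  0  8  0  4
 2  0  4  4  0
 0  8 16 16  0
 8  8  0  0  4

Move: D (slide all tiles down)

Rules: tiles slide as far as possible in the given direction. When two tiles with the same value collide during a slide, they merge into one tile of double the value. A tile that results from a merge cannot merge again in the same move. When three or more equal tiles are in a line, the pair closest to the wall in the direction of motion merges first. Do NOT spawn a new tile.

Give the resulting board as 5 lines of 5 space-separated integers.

Answer:  0  0  0  0  0
16  0  0  0  0
 8  0 16  2  0
 2  0  4  4 64
 8 16 16 16  8

Derivation:
Slide down:
col 0: [16, 8, 2, 0, 8] -> [0, 16, 8, 2, 8]
col 1: [0, 0, 0, 8, 8] -> [0, 0, 0, 0, 16]
col 2: [8, 8, 4, 16, 0] -> [0, 0, 16, 4, 16]
col 3: [2, 0, 4, 16, 0] -> [0, 0, 2, 4, 16]
col 4: [64, 4, 0, 0, 4] -> [0, 0, 0, 64, 8]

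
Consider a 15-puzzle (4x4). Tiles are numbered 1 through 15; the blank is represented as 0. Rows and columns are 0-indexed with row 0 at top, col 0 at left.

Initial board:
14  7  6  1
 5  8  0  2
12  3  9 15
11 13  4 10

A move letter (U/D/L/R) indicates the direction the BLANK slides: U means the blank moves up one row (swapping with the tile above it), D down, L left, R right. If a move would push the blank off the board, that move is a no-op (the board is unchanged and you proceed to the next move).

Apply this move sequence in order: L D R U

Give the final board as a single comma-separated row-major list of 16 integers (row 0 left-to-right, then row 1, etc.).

Answer: 14, 7, 6, 1, 5, 3, 0, 2, 12, 9, 8, 15, 11, 13, 4, 10

Derivation:
After move 1 (L):
14  7  6  1
 5  0  8  2
12  3  9 15
11 13  4 10

After move 2 (D):
14  7  6  1
 5  3  8  2
12  0  9 15
11 13  4 10

After move 3 (R):
14  7  6  1
 5  3  8  2
12  9  0 15
11 13  4 10

After move 4 (U):
14  7  6  1
 5  3  0  2
12  9  8 15
11 13  4 10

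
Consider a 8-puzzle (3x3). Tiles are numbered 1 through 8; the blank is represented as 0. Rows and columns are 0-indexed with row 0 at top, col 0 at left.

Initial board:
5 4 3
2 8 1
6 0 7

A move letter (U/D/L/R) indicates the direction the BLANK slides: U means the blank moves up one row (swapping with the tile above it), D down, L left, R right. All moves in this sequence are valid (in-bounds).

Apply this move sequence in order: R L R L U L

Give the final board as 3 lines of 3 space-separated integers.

After move 1 (R):
5 4 3
2 8 1
6 7 0

After move 2 (L):
5 4 3
2 8 1
6 0 7

After move 3 (R):
5 4 3
2 8 1
6 7 0

After move 4 (L):
5 4 3
2 8 1
6 0 7

After move 5 (U):
5 4 3
2 0 1
6 8 7

After move 6 (L):
5 4 3
0 2 1
6 8 7

Answer: 5 4 3
0 2 1
6 8 7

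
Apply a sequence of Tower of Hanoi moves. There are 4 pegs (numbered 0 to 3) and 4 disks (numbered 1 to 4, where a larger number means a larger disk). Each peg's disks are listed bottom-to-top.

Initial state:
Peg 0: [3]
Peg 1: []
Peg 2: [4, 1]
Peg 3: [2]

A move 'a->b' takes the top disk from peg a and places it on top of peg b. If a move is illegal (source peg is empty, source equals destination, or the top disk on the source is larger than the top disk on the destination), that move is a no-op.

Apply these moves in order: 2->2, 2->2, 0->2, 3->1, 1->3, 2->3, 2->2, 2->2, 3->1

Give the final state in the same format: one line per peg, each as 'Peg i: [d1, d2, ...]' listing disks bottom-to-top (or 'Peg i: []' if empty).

After move 1 (2->2):
Peg 0: [3]
Peg 1: []
Peg 2: [4, 1]
Peg 3: [2]

After move 2 (2->2):
Peg 0: [3]
Peg 1: []
Peg 2: [4, 1]
Peg 3: [2]

After move 3 (0->2):
Peg 0: [3]
Peg 1: []
Peg 2: [4, 1]
Peg 3: [2]

After move 4 (3->1):
Peg 0: [3]
Peg 1: [2]
Peg 2: [4, 1]
Peg 3: []

After move 5 (1->3):
Peg 0: [3]
Peg 1: []
Peg 2: [4, 1]
Peg 3: [2]

After move 6 (2->3):
Peg 0: [3]
Peg 1: []
Peg 2: [4]
Peg 3: [2, 1]

After move 7 (2->2):
Peg 0: [3]
Peg 1: []
Peg 2: [4]
Peg 3: [2, 1]

After move 8 (2->2):
Peg 0: [3]
Peg 1: []
Peg 2: [4]
Peg 3: [2, 1]

After move 9 (3->1):
Peg 0: [3]
Peg 1: [1]
Peg 2: [4]
Peg 3: [2]

Answer: Peg 0: [3]
Peg 1: [1]
Peg 2: [4]
Peg 3: [2]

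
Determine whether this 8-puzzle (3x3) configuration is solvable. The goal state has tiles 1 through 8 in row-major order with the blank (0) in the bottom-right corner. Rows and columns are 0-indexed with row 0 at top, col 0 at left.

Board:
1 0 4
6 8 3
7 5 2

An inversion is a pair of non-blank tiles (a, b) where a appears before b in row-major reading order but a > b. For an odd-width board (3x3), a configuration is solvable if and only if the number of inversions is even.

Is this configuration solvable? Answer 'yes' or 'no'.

Inversions (pairs i<j in row-major order where tile[i] > tile[j] > 0): 13
13 is odd, so the puzzle is not solvable.

Answer: no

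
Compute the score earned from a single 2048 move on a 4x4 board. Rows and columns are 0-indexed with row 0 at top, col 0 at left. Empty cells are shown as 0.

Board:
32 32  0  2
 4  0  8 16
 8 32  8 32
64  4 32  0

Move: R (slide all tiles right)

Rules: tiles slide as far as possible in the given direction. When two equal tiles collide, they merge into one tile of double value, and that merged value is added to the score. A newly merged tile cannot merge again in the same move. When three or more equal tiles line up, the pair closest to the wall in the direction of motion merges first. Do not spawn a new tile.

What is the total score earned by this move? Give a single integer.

Slide right:
row 0: [32, 32, 0, 2] -> [0, 0, 64, 2]  score +64 (running 64)
row 1: [4, 0, 8, 16] -> [0, 4, 8, 16]  score +0 (running 64)
row 2: [8, 32, 8, 32] -> [8, 32, 8, 32]  score +0 (running 64)
row 3: [64, 4, 32, 0] -> [0, 64, 4, 32]  score +0 (running 64)
Board after move:
 0  0 64  2
 0  4  8 16
 8 32  8 32
 0 64  4 32

Answer: 64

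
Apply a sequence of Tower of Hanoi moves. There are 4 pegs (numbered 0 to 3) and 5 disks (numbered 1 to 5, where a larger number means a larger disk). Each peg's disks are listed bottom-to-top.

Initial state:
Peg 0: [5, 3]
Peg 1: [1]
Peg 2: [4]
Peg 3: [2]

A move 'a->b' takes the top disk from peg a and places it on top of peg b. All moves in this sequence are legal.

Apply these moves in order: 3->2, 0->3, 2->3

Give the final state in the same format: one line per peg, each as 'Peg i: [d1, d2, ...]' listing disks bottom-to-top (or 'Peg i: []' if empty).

After move 1 (3->2):
Peg 0: [5, 3]
Peg 1: [1]
Peg 2: [4, 2]
Peg 3: []

After move 2 (0->3):
Peg 0: [5]
Peg 1: [1]
Peg 2: [4, 2]
Peg 3: [3]

After move 3 (2->3):
Peg 0: [5]
Peg 1: [1]
Peg 2: [4]
Peg 3: [3, 2]

Answer: Peg 0: [5]
Peg 1: [1]
Peg 2: [4]
Peg 3: [3, 2]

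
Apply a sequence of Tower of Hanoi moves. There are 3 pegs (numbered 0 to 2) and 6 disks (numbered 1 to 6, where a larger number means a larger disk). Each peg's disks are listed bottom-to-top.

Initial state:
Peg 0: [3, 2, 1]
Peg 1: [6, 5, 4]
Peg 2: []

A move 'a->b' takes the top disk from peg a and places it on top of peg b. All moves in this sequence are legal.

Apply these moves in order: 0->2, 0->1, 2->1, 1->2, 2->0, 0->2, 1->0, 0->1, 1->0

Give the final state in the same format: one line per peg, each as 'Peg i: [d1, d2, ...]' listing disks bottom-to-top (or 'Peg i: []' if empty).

After move 1 (0->2):
Peg 0: [3, 2]
Peg 1: [6, 5, 4]
Peg 2: [1]

After move 2 (0->1):
Peg 0: [3]
Peg 1: [6, 5, 4, 2]
Peg 2: [1]

After move 3 (2->1):
Peg 0: [3]
Peg 1: [6, 5, 4, 2, 1]
Peg 2: []

After move 4 (1->2):
Peg 0: [3]
Peg 1: [6, 5, 4, 2]
Peg 2: [1]

After move 5 (2->0):
Peg 0: [3, 1]
Peg 1: [6, 5, 4, 2]
Peg 2: []

After move 6 (0->2):
Peg 0: [3]
Peg 1: [6, 5, 4, 2]
Peg 2: [1]

After move 7 (1->0):
Peg 0: [3, 2]
Peg 1: [6, 5, 4]
Peg 2: [1]

After move 8 (0->1):
Peg 0: [3]
Peg 1: [6, 5, 4, 2]
Peg 2: [1]

After move 9 (1->0):
Peg 0: [3, 2]
Peg 1: [6, 5, 4]
Peg 2: [1]

Answer: Peg 0: [3, 2]
Peg 1: [6, 5, 4]
Peg 2: [1]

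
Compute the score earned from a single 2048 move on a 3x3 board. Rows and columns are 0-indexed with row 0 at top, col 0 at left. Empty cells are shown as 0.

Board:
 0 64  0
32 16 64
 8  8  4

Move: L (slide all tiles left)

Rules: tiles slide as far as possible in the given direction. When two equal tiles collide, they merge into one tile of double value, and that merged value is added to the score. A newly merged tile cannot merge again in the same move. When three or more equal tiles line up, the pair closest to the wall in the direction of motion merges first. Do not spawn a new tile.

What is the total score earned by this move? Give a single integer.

Answer: 16

Derivation:
Slide left:
row 0: [0, 64, 0] -> [64, 0, 0]  score +0 (running 0)
row 1: [32, 16, 64] -> [32, 16, 64]  score +0 (running 0)
row 2: [8, 8, 4] -> [16, 4, 0]  score +16 (running 16)
Board after move:
64  0  0
32 16 64
16  4  0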